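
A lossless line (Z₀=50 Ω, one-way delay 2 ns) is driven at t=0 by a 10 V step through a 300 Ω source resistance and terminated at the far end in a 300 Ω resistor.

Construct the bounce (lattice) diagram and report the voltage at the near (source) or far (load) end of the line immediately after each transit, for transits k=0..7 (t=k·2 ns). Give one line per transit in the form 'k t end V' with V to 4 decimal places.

0 0 source 1.4286
1 2 load 2.4490
2 4 source 3.1778
3 6 load 3.6985
4 8 source 4.0703
5 10 load 4.3359
6 12 source 4.5257
7 14 load 4.6612

Γ_L=0.714286, Γ_S=0.714286; launch V₁=10·50/350=1.428571
k=0 src: V=1.4286
k=1 load: inc=1.428571, refl=1.428571·0.714286=1.0204; V=0.000000+1.428571+1.020408=2.4490
k=2 src: inc=1.020408, refl=1.020408·0.714286=0.7289; V=1.428571+1.020408+0.728863=3.1778
k=3 load: inc=0.728863, refl=0.728863·0.714286=0.5206; V=2.448980+0.728863+0.520616=3.6985
k=4 src: inc=0.520616, refl=0.520616·0.714286=0.3719; V=3.177843+0.520616+0.371869=4.0703
k=5 load: inc=0.371869, refl=0.371869·0.714286=0.2656; V=3.698459+0.371869+0.265621=4.3359
k=6 src: inc=0.265621, refl=0.265621·0.714286=0.1897; V=4.070328+0.265621+0.189729=4.5257
k=7 load: inc=0.189729, refl=0.189729·0.714286=0.1355; V=4.335948+0.189729+0.135521=4.6612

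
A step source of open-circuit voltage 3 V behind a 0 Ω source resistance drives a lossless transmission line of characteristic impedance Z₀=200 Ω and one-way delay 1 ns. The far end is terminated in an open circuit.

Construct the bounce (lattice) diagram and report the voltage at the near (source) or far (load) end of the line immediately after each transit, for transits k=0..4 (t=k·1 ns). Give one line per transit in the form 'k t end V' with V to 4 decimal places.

Γ_L=1.000000, Γ_S=-1.000000; launch V₁=3·200/200=3.000000
k=0 src: V=3.0000
k=1 load: inc=3.000000, refl=3.000000·1.000000=3.0000; V=0.000000+3.000000+3.000000=6.0000
k=2 src: inc=3.000000, refl=3.000000·-1.000000=-3.0000; V=3.000000+3.000000+-3.000000=3.0000
k=3 load: inc=-3.000000, refl=-3.000000·1.000000=-3.0000; V=6.000000+-3.000000+-3.000000=0.0000
k=4 src: inc=-3.000000, refl=-3.000000·-1.000000=3.0000; V=3.000000+-3.000000+3.000000=3.0000

0 0 source 3.0000
1 1 load 6.0000
2 2 source 3.0000
3 3 load 0.0000
4 4 source 3.0000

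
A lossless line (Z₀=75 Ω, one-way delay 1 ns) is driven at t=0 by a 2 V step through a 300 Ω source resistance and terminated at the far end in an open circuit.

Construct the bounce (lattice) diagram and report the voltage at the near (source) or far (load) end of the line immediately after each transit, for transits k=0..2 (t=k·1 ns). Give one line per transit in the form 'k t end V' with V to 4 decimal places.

Γ_L=1.000000, Γ_S=0.600000; launch V₁=2·75/375=0.400000
k=0 src: V=0.4000
k=1 load: inc=0.400000, refl=0.400000·1.000000=0.4000; V=0.000000+0.400000+0.400000=0.8000
k=2 src: inc=0.400000, refl=0.400000·0.600000=0.2400; V=0.400000+0.400000+0.240000=1.0400

0 0 source 0.4000
1 1 load 0.8000
2 2 source 1.0400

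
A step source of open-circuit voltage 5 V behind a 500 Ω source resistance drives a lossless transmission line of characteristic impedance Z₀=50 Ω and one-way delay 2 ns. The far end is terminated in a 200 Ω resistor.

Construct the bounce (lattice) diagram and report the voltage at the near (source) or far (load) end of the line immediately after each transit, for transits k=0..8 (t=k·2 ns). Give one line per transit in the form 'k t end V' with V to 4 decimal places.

Γ_L=0.600000, Γ_S=0.818182; launch V₁=5·50/550=0.454545
k=0 src: V=0.4545
k=1 load: inc=0.454545, refl=0.454545·0.600000=0.2727; V=0.000000+0.454545+0.272727=0.7273
k=2 src: inc=0.272727, refl=0.272727·0.818182=0.2231; V=0.454545+0.272727+0.223140=0.9504
k=3 load: inc=0.223140, refl=0.223140·0.600000=0.1339; V=0.727273+0.223140+0.133884=1.0843
k=4 src: inc=0.133884, refl=0.133884·0.818182=0.1095; V=0.950413+0.133884+0.109542=1.1938
k=5 load: inc=0.109542, refl=0.109542·0.600000=0.0657; V=1.084298+0.109542+0.065725=1.2596
k=6 src: inc=0.065725, refl=0.065725·0.818182=0.0538; V=1.193839+0.065725+0.053775=1.3133
k=7 load: inc=0.053775, refl=0.053775·0.600000=0.0323; V=1.259564+0.053775+0.032265=1.3456
k=8 src: inc=0.032265, refl=0.032265·0.818182=0.0264; V=1.313339+0.032265+0.026399=1.3720

0 0 source 0.4545
1 2 load 0.7273
2 4 source 0.9504
3 6 load 1.0843
4 8 source 1.1938
5 10 load 1.2596
6 12 source 1.3133
7 14 load 1.3456
8 16 source 1.3720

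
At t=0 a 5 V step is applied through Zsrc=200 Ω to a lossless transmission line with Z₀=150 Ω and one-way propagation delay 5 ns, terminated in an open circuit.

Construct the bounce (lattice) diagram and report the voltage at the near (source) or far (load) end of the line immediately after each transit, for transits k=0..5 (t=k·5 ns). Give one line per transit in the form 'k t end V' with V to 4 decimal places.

0 0 source 2.1429
1 5 load 4.2857
2 10 source 4.5918
3 15 load 4.8980
4 20 source 4.9417
5 25 load 4.9854

Γ_L=1.000000, Γ_S=0.142857; launch V₁=5·150/350=2.142857
k=0 src: V=2.1429
k=1 load: inc=2.142857, refl=2.142857·1.000000=2.1429; V=0.000000+2.142857+2.142857=4.2857
k=2 src: inc=2.142857, refl=2.142857·0.142857=0.3061; V=2.142857+2.142857+0.306122=4.5918
k=3 load: inc=0.306122, refl=0.306122·1.000000=0.3061; V=4.285714+0.306122+0.306122=4.8980
k=4 src: inc=0.306122, refl=0.306122·0.142857=0.0437; V=4.591837+0.306122+0.043732=4.9417
k=5 load: inc=0.043732, refl=0.043732·1.000000=0.0437; V=4.897959+0.043732+0.043732=4.9854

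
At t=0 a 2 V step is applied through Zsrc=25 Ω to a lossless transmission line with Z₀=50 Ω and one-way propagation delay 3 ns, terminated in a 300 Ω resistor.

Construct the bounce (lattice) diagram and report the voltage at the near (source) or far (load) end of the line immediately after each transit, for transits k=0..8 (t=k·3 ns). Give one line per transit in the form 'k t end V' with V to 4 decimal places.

Γ_L=0.714286, Γ_S=-0.333333; launch V₁=2·50/75=1.333333
k=0 src: V=1.3333
k=1 load: inc=1.333333, refl=1.333333·0.714286=0.9524; V=0.000000+1.333333+0.952381=2.2857
k=2 src: inc=0.952381, refl=0.952381·-0.333333=-0.3175; V=1.333333+0.952381+-0.317460=1.9683
k=3 load: inc=-0.317460, refl=-0.317460·0.714286=-0.2268; V=2.285714+-0.317460+-0.226757=1.7415
k=4 src: inc=-0.226757, refl=-0.226757·-0.333333=0.0756; V=1.968254+-0.226757+0.075586=1.8171
k=5 load: inc=0.075586, refl=0.075586·0.714286=0.0540; V=1.741497+0.075586+0.053990=1.8711
k=6 src: inc=0.053990, refl=0.053990·-0.333333=-0.0180; V=1.817082+0.053990+-0.017997=1.8531
k=7 load: inc=-0.017997, refl=-0.017997·0.714286=-0.0129; V=1.871072+-0.017997+-0.012855=1.8402
k=8 src: inc=-0.012855, refl=-0.012855·-0.333333=0.0043; V=1.853076+-0.012855+0.004285=1.8445

0 0 source 1.3333
1 3 load 2.2857
2 6 source 1.9683
3 9 load 1.7415
4 12 source 1.8171
5 15 load 1.8711
6 18 source 1.8531
7 21 load 1.8402
8 24 source 1.8445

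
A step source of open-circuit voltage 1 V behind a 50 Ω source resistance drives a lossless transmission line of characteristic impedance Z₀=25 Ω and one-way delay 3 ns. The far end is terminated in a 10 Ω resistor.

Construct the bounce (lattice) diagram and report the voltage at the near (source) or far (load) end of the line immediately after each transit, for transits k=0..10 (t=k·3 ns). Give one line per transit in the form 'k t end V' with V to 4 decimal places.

Γ_L=-0.428571, Γ_S=0.333333; launch V₁=1·25/75=0.333333
k=0 src: V=0.3333
k=1 load: inc=0.333333, refl=0.333333·-0.428571=-0.1429; V=0.000000+0.333333+-0.142857=0.1905
k=2 src: inc=-0.142857, refl=-0.142857·0.333333=-0.0476; V=0.333333+-0.142857+-0.047619=0.1429
k=3 load: inc=-0.047619, refl=-0.047619·-0.428571=0.0204; V=0.190476+-0.047619+0.020408=0.1633
k=4 src: inc=0.020408, refl=0.020408·0.333333=0.0068; V=0.142857+0.020408+0.006803=0.1701
k=5 load: inc=0.006803, refl=0.006803·-0.428571=-0.0029; V=0.163265+0.006803+-0.002915=0.1672
k=6 src: inc=-0.002915, refl=-0.002915·0.333333=-0.0010; V=0.170068+-0.002915+-0.000972=0.1662
k=7 load: inc=-0.000972, refl=-0.000972·-0.428571=0.0004; V=0.167153+-0.000972+0.000416=0.1666
k=8 src: inc=0.000416, refl=0.000416·0.333333=0.0001; V=0.166181+0.000416+0.000139=0.1667
k=9 load: inc=0.000139, refl=0.000139·-0.428571=-0.0001; V=0.166597+0.000139+-0.000059=0.1667
k=10 src: inc=-0.000059, refl=-0.000059·0.333333=-0.0000; V=0.166736+-0.000059+-0.000020=0.1667

0 0 source 0.3333
1 3 load 0.1905
2 6 source 0.1429
3 9 load 0.1633
4 12 source 0.1701
5 15 load 0.1672
6 18 source 0.1662
7 21 load 0.1666
8 24 source 0.1667
9 27 load 0.1667
10 30 source 0.1667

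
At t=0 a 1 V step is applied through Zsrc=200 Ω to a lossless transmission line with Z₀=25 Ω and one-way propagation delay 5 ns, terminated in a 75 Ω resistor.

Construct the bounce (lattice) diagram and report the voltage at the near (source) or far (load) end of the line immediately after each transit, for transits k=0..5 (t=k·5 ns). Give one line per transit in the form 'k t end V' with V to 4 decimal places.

Γ_L=0.500000, Γ_S=0.777778; launch V₁=1·25/225=0.111111
k=0 src: V=0.1111
k=1 load: inc=0.111111, refl=0.111111·0.500000=0.0556; V=0.000000+0.111111+0.055556=0.1667
k=2 src: inc=0.055556, refl=0.055556·0.777778=0.0432; V=0.111111+0.055556+0.043210=0.2099
k=3 load: inc=0.043210, refl=0.043210·0.500000=0.0216; V=0.166667+0.043210+0.021605=0.2315
k=4 src: inc=0.021605, refl=0.021605·0.777778=0.0168; V=0.209877+0.021605+0.016804=0.2483
k=5 load: inc=0.016804, refl=0.016804·0.500000=0.0084; V=0.231481+0.016804+0.008402=0.2567

0 0 source 0.1111
1 5 load 0.1667
2 10 source 0.2099
3 15 load 0.2315
4 20 source 0.2483
5 25 load 0.2567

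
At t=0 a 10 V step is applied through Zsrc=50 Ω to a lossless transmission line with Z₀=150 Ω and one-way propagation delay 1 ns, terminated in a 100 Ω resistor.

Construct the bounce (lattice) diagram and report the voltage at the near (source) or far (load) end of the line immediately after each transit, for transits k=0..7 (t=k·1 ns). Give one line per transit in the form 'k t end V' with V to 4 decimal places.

0 0 source 7.5000
1 1 load 6.0000
2 2 source 6.7500
3 3 load 6.6000
4 4 source 6.6750
5 5 load 6.6600
6 6 source 6.6675
7 7 load 6.6660

Γ_L=-0.200000, Γ_S=-0.500000; launch V₁=10·150/200=7.500000
k=0 src: V=7.5000
k=1 load: inc=7.500000, refl=7.500000·-0.200000=-1.5000; V=0.000000+7.500000+-1.500000=6.0000
k=2 src: inc=-1.500000, refl=-1.500000·-0.500000=0.7500; V=7.500000+-1.500000+0.750000=6.7500
k=3 load: inc=0.750000, refl=0.750000·-0.200000=-0.1500; V=6.000000+0.750000+-0.150000=6.6000
k=4 src: inc=-0.150000, refl=-0.150000·-0.500000=0.0750; V=6.750000+-0.150000+0.075000=6.6750
k=5 load: inc=0.075000, refl=0.075000·-0.200000=-0.0150; V=6.600000+0.075000+-0.015000=6.6600
k=6 src: inc=-0.015000, refl=-0.015000·-0.500000=0.0075; V=6.675000+-0.015000+0.007500=6.6675
k=7 load: inc=0.007500, refl=0.007500·-0.200000=-0.0015; V=6.660000+0.007500+-0.001500=6.6660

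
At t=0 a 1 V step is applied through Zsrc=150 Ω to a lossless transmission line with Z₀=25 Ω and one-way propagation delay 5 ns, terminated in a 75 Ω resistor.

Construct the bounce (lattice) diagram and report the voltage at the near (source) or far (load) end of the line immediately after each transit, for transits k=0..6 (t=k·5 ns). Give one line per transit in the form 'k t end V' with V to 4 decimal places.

Γ_L=0.500000, Γ_S=0.714286; launch V₁=1·25/175=0.142857
k=0 src: V=0.1429
k=1 load: inc=0.142857, refl=0.142857·0.500000=0.0714; V=0.000000+0.142857+0.071429=0.2143
k=2 src: inc=0.071429, refl=0.071429·0.714286=0.0510; V=0.142857+0.071429+0.051020=0.2653
k=3 load: inc=0.051020, refl=0.051020·0.500000=0.0255; V=0.214286+0.051020+0.025510=0.2908
k=4 src: inc=0.025510, refl=0.025510·0.714286=0.0182; V=0.265306+0.025510+0.018222=0.3090
k=5 load: inc=0.018222, refl=0.018222·0.500000=0.0091; V=0.290816+0.018222+0.009111=0.3181
k=6 src: inc=0.009111, refl=0.009111·0.714286=0.0065; V=0.309038+0.009111+0.006508=0.3247

0 0 source 0.1429
1 5 load 0.2143
2 10 source 0.2653
3 15 load 0.2908
4 20 source 0.3090
5 25 load 0.3181
6 30 source 0.3247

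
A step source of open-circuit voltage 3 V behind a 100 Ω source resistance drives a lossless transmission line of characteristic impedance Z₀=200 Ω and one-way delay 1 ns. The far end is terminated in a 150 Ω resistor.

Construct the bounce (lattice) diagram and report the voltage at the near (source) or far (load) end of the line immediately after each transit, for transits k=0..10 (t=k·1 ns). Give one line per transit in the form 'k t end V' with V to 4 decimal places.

Γ_L=-0.142857, Γ_S=-0.333333; launch V₁=3·200/300=2.000000
k=0 src: V=2.0000
k=1 load: inc=2.000000, refl=2.000000·-0.142857=-0.2857; V=0.000000+2.000000+-0.285714=1.7143
k=2 src: inc=-0.285714, refl=-0.285714·-0.333333=0.0952; V=2.000000+-0.285714+0.095238=1.8095
k=3 load: inc=0.095238, refl=0.095238·-0.142857=-0.0136; V=1.714286+0.095238+-0.013605=1.7959
k=4 src: inc=-0.013605, refl=-0.013605·-0.333333=0.0045; V=1.809524+-0.013605+0.004535=1.8005
k=5 load: inc=0.004535, refl=0.004535·-0.142857=-0.0006; V=1.795918+0.004535+-0.000648=1.7998
k=6 src: inc=-0.000648, refl=-0.000648·-0.333333=0.0002; V=1.800454+-0.000648+0.000216=1.8000
k=7 load: inc=0.000216, refl=0.000216·-0.142857=-0.0000; V=1.799806+0.000216+-0.000031=1.8000
k=8 src: inc=-0.000031, refl=-0.000031·-0.333333=0.0000; V=1.800022+-0.000031+0.000010=1.8000
k=9 load: inc=0.000010, refl=0.000010·-0.142857=-0.0000; V=1.799991+0.000010+-0.000001=1.8000
k=10 src: inc=-0.000001, refl=-0.000001·-0.333333=0.0000; V=1.800001+-0.000001+0.000000=1.8000

0 0 source 2.0000
1 1 load 1.7143
2 2 source 1.8095
3 3 load 1.7959
4 4 source 1.8005
5 5 load 1.7998
6 6 source 1.8000
7 7 load 1.8000
8 8 source 1.8000
9 9 load 1.8000
10 10 source 1.8000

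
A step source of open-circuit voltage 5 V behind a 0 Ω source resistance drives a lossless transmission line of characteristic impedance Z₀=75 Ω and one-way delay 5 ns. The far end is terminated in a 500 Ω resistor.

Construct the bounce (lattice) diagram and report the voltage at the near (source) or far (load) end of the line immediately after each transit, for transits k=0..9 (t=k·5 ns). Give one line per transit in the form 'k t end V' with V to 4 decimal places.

0 0 source 5.0000
1 5 load 8.6957
2 10 source 5.0000
3 15 load 2.2684
4 20 source 5.0000
5 25 load 7.0190
6 30 source 5.0000
7 35 load 3.5077
8 40 source 5.0000
9 45 load 6.1030

Γ_L=0.739130, Γ_S=-1.000000; launch V₁=5·75/75=5.000000
k=0 src: V=5.0000
k=1 load: inc=5.000000, refl=5.000000·0.739130=3.6957; V=0.000000+5.000000+3.695652=8.6957
k=2 src: inc=3.695652, refl=3.695652·-1.000000=-3.6957; V=5.000000+3.695652+-3.695652=5.0000
k=3 load: inc=-3.695652, refl=-3.695652·0.739130=-2.7316; V=8.695652+-3.695652+-2.731569=2.2684
k=4 src: inc=-2.731569, refl=-2.731569·-1.000000=2.7316; V=5.000000+-2.731569+2.731569=5.0000
k=5 load: inc=2.731569, refl=2.731569·0.739130=2.0190; V=2.268431+2.731569+2.018986=7.0190
k=6 src: inc=2.018986, refl=2.018986·-1.000000=-2.0190; V=5.000000+2.018986+-2.018986=5.0000
k=7 load: inc=-2.018986, refl=-2.018986·0.739130=-1.4923; V=7.018986+-2.018986+-1.492294=3.5077
k=8 src: inc=-1.492294, refl=-1.492294·-1.000000=1.4923; V=5.000000+-1.492294+1.492294=5.0000
k=9 load: inc=1.492294, refl=1.492294·0.739130=1.1030; V=3.507706+1.492294+1.103000=6.1030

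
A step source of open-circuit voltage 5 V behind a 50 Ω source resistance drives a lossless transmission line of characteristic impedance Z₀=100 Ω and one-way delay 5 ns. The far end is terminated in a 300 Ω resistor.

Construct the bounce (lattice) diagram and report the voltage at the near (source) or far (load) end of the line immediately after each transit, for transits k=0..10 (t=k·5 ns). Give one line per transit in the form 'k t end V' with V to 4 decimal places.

0 0 source 3.3333
1 5 load 5.0000
2 10 source 4.4444
3 15 load 4.1667
4 20 source 4.2593
5 25 load 4.3056
6 30 source 4.2901
7 35 load 4.2824
8 40 source 4.2850
9 45 load 4.2863
10 50 source 4.2858

Γ_L=0.500000, Γ_S=-0.333333; launch V₁=5·100/150=3.333333
k=0 src: V=3.3333
k=1 load: inc=3.333333, refl=3.333333·0.500000=1.6667; V=0.000000+3.333333+1.666667=5.0000
k=2 src: inc=1.666667, refl=1.666667·-0.333333=-0.5556; V=3.333333+1.666667+-0.555556=4.4444
k=3 load: inc=-0.555556, refl=-0.555556·0.500000=-0.2778; V=5.000000+-0.555556+-0.277778=4.1667
k=4 src: inc=-0.277778, refl=-0.277778·-0.333333=0.0926; V=4.444444+-0.277778+0.092593=4.2593
k=5 load: inc=0.092593, refl=0.092593·0.500000=0.0463; V=4.166667+0.092593+0.046296=4.3056
k=6 src: inc=0.046296, refl=0.046296·-0.333333=-0.0154; V=4.259259+0.046296+-0.015432=4.2901
k=7 load: inc=-0.015432, refl=-0.015432·0.500000=-0.0077; V=4.305556+-0.015432+-0.007716=4.2824
k=8 src: inc=-0.007716, refl=-0.007716·-0.333333=0.0026; V=4.290123+-0.007716+0.002572=4.2850
k=9 load: inc=0.002572, refl=0.002572·0.500000=0.0013; V=4.282407+0.002572+0.001286=4.2863
k=10 src: inc=0.001286, refl=0.001286·-0.333333=-0.0004; V=4.284979+0.001286+-0.000429=4.2858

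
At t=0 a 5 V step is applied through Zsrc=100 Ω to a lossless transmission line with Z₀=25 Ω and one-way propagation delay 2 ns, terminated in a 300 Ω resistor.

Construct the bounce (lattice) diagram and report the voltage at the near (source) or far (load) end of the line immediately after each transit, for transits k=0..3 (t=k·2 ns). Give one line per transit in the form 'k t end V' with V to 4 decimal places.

0 0 source 1.0000
1 2 load 1.8462
2 4 source 2.3538
3 6 load 2.7834

Γ_L=0.846154, Γ_S=0.600000; launch V₁=5·25/125=1.000000
k=0 src: V=1.0000
k=1 load: inc=1.000000, refl=1.000000·0.846154=0.8462; V=0.000000+1.000000+0.846154=1.8462
k=2 src: inc=0.846154, refl=0.846154·0.600000=0.5077; V=1.000000+0.846154+0.507692=2.3538
k=3 load: inc=0.507692, refl=0.507692·0.846154=0.4296; V=1.846154+0.507692+0.429586=2.7834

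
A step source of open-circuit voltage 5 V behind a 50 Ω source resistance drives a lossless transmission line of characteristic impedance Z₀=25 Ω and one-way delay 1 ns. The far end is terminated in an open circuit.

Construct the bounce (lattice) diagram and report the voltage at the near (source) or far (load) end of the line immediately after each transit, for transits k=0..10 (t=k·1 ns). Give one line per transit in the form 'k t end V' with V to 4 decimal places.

Γ_L=1.000000, Γ_S=0.333333; launch V₁=5·25/75=1.666667
k=0 src: V=1.6667
k=1 load: inc=1.666667, refl=1.666667·1.000000=1.6667; V=0.000000+1.666667+1.666667=3.3333
k=2 src: inc=1.666667, refl=1.666667·0.333333=0.5556; V=1.666667+1.666667+0.555556=3.8889
k=3 load: inc=0.555556, refl=0.555556·1.000000=0.5556; V=3.333333+0.555556+0.555556=4.4444
k=4 src: inc=0.555556, refl=0.555556·0.333333=0.1852; V=3.888889+0.555556+0.185185=4.6296
k=5 load: inc=0.185185, refl=0.185185·1.000000=0.1852; V=4.444444+0.185185+0.185185=4.8148
k=6 src: inc=0.185185, refl=0.185185·0.333333=0.0617; V=4.629630+0.185185+0.061728=4.8765
k=7 load: inc=0.061728, refl=0.061728·1.000000=0.0617; V=4.814815+0.061728+0.061728=4.9383
k=8 src: inc=0.061728, refl=0.061728·0.333333=0.0206; V=4.876543+0.061728+0.020576=4.9588
k=9 load: inc=0.020576, refl=0.020576·1.000000=0.0206; V=4.938272+0.020576+0.020576=4.9794
k=10 src: inc=0.020576, refl=0.020576·0.333333=0.0069; V=4.958848+0.020576+0.006859=4.9863

0 0 source 1.6667
1 1 load 3.3333
2 2 source 3.8889
3 3 load 4.4444
4 4 source 4.6296
5 5 load 4.8148
6 6 source 4.8765
7 7 load 4.9383
8 8 source 4.9588
9 9 load 4.9794
10 10 source 4.9863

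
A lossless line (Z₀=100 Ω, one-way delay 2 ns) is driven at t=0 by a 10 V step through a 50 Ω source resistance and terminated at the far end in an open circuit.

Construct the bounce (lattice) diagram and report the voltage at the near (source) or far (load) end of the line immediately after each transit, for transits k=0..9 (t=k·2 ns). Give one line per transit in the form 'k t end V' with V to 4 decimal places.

0 0 source 6.6667
1 2 load 13.3333
2 4 source 11.1111
3 6 load 8.8889
4 8 source 9.6296
5 10 load 10.3704
6 12 source 10.1235
7 14 load 9.8765
8 16 source 9.9588
9 18 load 10.0412

Γ_L=1.000000, Γ_S=-0.333333; launch V₁=10·100/150=6.666667
k=0 src: V=6.6667
k=1 load: inc=6.666667, refl=6.666667·1.000000=6.6667; V=0.000000+6.666667+6.666667=13.3333
k=2 src: inc=6.666667, refl=6.666667·-0.333333=-2.2222; V=6.666667+6.666667+-2.222222=11.1111
k=3 load: inc=-2.222222, refl=-2.222222·1.000000=-2.2222; V=13.333333+-2.222222+-2.222222=8.8889
k=4 src: inc=-2.222222, refl=-2.222222·-0.333333=0.7407; V=11.111111+-2.222222+0.740741=9.6296
k=5 load: inc=0.740741, refl=0.740741·1.000000=0.7407; V=8.888889+0.740741+0.740741=10.3704
k=6 src: inc=0.740741, refl=0.740741·-0.333333=-0.2469; V=9.629630+0.740741+-0.246914=10.1235
k=7 load: inc=-0.246914, refl=-0.246914·1.000000=-0.2469; V=10.370370+-0.246914+-0.246914=9.8765
k=8 src: inc=-0.246914, refl=-0.246914·-0.333333=0.0823; V=10.123457+-0.246914+0.082305=9.9588
k=9 load: inc=0.082305, refl=0.082305·1.000000=0.0823; V=9.876543+0.082305+0.082305=10.0412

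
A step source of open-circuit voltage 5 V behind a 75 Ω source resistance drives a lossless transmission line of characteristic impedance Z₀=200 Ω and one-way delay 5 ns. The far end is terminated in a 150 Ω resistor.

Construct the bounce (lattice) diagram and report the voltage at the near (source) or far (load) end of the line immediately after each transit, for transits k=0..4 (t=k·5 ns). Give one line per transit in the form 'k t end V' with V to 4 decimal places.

0 0 source 3.6364
1 5 load 3.1169
2 10 source 3.3530
3 15 load 3.3193
4 20 source 3.3346

Γ_L=-0.142857, Γ_S=-0.454545; launch V₁=5·200/275=3.636364
k=0 src: V=3.6364
k=1 load: inc=3.636364, refl=3.636364·-0.142857=-0.5195; V=0.000000+3.636364+-0.519481=3.1169
k=2 src: inc=-0.519481, refl=-0.519481·-0.454545=0.2361; V=3.636364+-0.519481+0.236128=3.3530
k=3 load: inc=0.236128, refl=0.236128·-0.142857=-0.0337; V=3.116883+0.236128+-0.033733=3.3193
k=4 src: inc=-0.033733, refl=-0.033733·-0.454545=0.0153; V=3.353011+-0.033733+0.015333=3.3346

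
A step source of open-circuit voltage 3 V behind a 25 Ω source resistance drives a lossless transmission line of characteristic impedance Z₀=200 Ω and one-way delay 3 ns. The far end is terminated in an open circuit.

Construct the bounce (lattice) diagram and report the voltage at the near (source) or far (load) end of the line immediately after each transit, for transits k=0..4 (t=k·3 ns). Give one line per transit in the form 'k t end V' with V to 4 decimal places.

0 0 source 2.6667
1 3 load 5.3333
2 6 source 3.2593
3 9 load 1.1852
4 12 source 2.7984

Γ_L=1.000000, Γ_S=-0.777778; launch V₁=3·200/225=2.666667
k=0 src: V=2.6667
k=1 load: inc=2.666667, refl=2.666667·1.000000=2.6667; V=0.000000+2.666667+2.666667=5.3333
k=2 src: inc=2.666667, refl=2.666667·-0.777778=-2.0741; V=2.666667+2.666667+-2.074074=3.2593
k=3 load: inc=-2.074074, refl=-2.074074·1.000000=-2.0741; V=5.333333+-2.074074+-2.074074=1.1852
k=4 src: inc=-2.074074, refl=-2.074074·-0.777778=1.6132; V=3.259259+-2.074074+1.613169=2.7984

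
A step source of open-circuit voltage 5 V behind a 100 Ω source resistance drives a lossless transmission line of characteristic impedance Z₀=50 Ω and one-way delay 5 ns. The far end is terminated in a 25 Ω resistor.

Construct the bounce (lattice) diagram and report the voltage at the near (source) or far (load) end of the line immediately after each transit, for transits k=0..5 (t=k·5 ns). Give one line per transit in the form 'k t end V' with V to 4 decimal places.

0 0 source 1.6667
1 5 load 1.1111
2 10 source 0.9259
3 15 load 0.9877
4 20 source 1.0082
5 25 load 1.0014

Γ_L=-0.333333, Γ_S=0.333333; launch V₁=5·50/150=1.666667
k=0 src: V=1.6667
k=1 load: inc=1.666667, refl=1.666667·-0.333333=-0.5556; V=0.000000+1.666667+-0.555556=1.1111
k=2 src: inc=-0.555556, refl=-0.555556·0.333333=-0.1852; V=1.666667+-0.555556+-0.185185=0.9259
k=3 load: inc=-0.185185, refl=-0.185185·-0.333333=0.0617; V=1.111111+-0.185185+0.061728=0.9877
k=4 src: inc=0.061728, refl=0.061728·0.333333=0.0206; V=0.925926+0.061728+0.020576=1.0082
k=5 load: inc=0.020576, refl=0.020576·-0.333333=-0.0069; V=0.987654+0.020576+-0.006859=1.0014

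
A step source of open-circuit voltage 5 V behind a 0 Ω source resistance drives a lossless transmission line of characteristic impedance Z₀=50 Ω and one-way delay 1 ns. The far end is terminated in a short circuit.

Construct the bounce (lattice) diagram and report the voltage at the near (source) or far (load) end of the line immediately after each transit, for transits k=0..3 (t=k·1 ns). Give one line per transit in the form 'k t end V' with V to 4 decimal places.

0 0 source 5.0000
1 1 load 0.0000
2 2 source 5.0000
3 3 load 0.0000

Γ_L=-1.000000, Γ_S=-1.000000; launch V₁=5·50/50=5.000000
k=0 src: V=5.0000
k=1 load: inc=5.000000, refl=5.000000·-1.000000=-5.0000; V=0.000000+5.000000+-5.000000=0.0000
k=2 src: inc=-5.000000, refl=-5.000000·-1.000000=5.0000; V=5.000000+-5.000000+5.000000=5.0000
k=3 load: inc=5.000000, refl=5.000000·-1.000000=-5.0000; V=0.000000+5.000000+-5.000000=0.0000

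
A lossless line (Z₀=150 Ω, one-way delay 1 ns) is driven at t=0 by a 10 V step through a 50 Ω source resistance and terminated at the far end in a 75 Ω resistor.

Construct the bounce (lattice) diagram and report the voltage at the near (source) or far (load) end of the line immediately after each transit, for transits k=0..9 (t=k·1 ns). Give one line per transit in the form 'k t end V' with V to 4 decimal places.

Γ_L=-0.333333, Γ_S=-0.500000; launch V₁=10·150/200=7.500000
k=0 src: V=7.5000
k=1 load: inc=7.500000, refl=7.500000·-0.333333=-2.5000; V=0.000000+7.500000+-2.500000=5.0000
k=2 src: inc=-2.500000, refl=-2.500000·-0.500000=1.2500; V=7.500000+-2.500000+1.250000=6.2500
k=3 load: inc=1.250000, refl=1.250000·-0.333333=-0.4167; V=5.000000+1.250000+-0.416667=5.8333
k=4 src: inc=-0.416667, refl=-0.416667·-0.500000=0.2083; V=6.250000+-0.416667+0.208333=6.0417
k=5 load: inc=0.208333, refl=0.208333·-0.333333=-0.0694; V=5.833333+0.208333+-0.069444=5.9722
k=6 src: inc=-0.069444, refl=-0.069444·-0.500000=0.0347; V=6.041667+-0.069444+0.034722=6.0069
k=7 load: inc=0.034722, refl=0.034722·-0.333333=-0.0116; V=5.972222+0.034722+-0.011574=5.9954
k=8 src: inc=-0.011574, refl=-0.011574·-0.500000=0.0058; V=6.006944+-0.011574+0.005787=6.0012
k=9 load: inc=0.005787, refl=0.005787·-0.333333=-0.0019; V=5.995370+0.005787+-0.001929=5.9992

0 0 source 7.5000
1 1 load 5.0000
2 2 source 6.2500
3 3 load 5.8333
4 4 source 6.0417
5 5 load 5.9722
6 6 source 6.0069
7 7 load 5.9954
8 8 source 6.0012
9 9 load 5.9992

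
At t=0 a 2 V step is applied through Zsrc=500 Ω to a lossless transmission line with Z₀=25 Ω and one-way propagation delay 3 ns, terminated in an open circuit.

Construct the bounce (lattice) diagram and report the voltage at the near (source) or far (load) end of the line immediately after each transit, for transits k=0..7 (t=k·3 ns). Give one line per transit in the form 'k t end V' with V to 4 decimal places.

0 0 source 0.0952
1 3 load 0.1905
2 6 source 0.2766
3 9 load 0.3628
4 12 source 0.4408
5 15 load 0.5187
6 18 source 0.5893
7 21 load 0.6598

Γ_L=1.000000, Γ_S=0.904762; launch V₁=2·25/525=0.095238
k=0 src: V=0.0952
k=1 load: inc=0.095238, refl=0.095238·1.000000=0.0952; V=0.000000+0.095238+0.095238=0.1905
k=2 src: inc=0.095238, refl=0.095238·0.904762=0.0862; V=0.095238+0.095238+0.086168=0.2766
k=3 load: inc=0.086168, refl=0.086168·1.000000=0.0862; V=0.190476+0.086168+0.086168=0.3628
k=4 src: inc=0.086168, refl=0.086168·0.904762=0.0780; V=0.276644+0.086168+0.077961=0.4408
k=5 load: inc=0.077961, refl=0.077961·1.000000=0.0780; V=0.362812+0.077961+0.077961=0.5187
k=6 src: inc=0.077961, refl=0.077961·0.904762=0.0705; V=0.440773+0.077961+0.070536=0.5893
k=7 load: inc=0.070536, refl=0.070536·1.000000=0.0705; V=0.518734+0.070536+0.070536=0.6598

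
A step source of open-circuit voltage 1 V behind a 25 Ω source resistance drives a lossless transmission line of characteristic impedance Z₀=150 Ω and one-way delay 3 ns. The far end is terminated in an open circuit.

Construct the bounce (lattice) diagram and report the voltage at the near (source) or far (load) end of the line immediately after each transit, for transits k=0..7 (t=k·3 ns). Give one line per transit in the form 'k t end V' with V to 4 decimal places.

Γ_L=1.000000, Γ_S=-0.714286; launch V₁=1·150/175=0.857143
k=0 src: V=0.8571
k=1 load: inc=0.857143, refl=0.857143·1.000000=0.8571; V=0.000000+0.857143+0.857143=1.7143
k=2 src: inc=0.857143, refl=0.857143·-0.714286=-0.6122; V=0.857143+0.857143+-0.612245=1.1020
k=3 load: inc=-0.612245, refl=-0.612245·1.000000=-0.6122; V=1.714286+-0.612245+-0.612245=0.4898
k=4 src: inc=-0.612245, refl=-0.612245·-0.714286=0.4373; V=1.102041+-0.612245+0.437318=0.9271
k=5 load: inc=0.437318, refl=0.437318·1.000000=0.4373; V=0.489796+0.437318+0.437318=1.3644
k=6 src: inc=0.437318, refl=0.437318·-0.714286=-0.3124; V=0.927114+0.437318+-0.312370=1.0521
k=7 load: inc=-0.312370, refl=-0.312370·1.000000=-0.3124; V=1.364431+-0.312370+-0.312370=0.7397

0 0 source 0.8571
1 3 load 1.7143
2 6 source 1.1020
3 9 load 0.4898
4 12 source 0.9271
5 15 load 1.3644
6 18 source 1.0521
7 21 load 0.7397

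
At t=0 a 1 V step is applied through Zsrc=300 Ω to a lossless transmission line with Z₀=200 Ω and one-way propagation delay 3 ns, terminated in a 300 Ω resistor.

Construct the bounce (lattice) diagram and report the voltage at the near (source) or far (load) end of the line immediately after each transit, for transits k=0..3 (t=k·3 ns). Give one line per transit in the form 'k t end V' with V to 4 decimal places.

0 0 source 0.4000
1 3 load 0.4800
2 6 source 0.4960
3 9 load 0.4992

Γ_L=0.200000, Γ_S=0.200000; launch V₁=1·200/500=0.400000
k=0 src: V=0.4000
k=1 load: inc=0.400000, refl=0.400000·0.200000=0.0800; V=0.000000+0.400000+0.080000=0.4800
k=2 src: inc=0.080000, refl=0.080000·0.200000=0.0160; V=0.400000+0.080000+0.016000=0.4960
k=3 load: inc=0.016000, refl=0.016000·0.200000=0.0032; V=0.480000+0.016000+0.003200=0.4992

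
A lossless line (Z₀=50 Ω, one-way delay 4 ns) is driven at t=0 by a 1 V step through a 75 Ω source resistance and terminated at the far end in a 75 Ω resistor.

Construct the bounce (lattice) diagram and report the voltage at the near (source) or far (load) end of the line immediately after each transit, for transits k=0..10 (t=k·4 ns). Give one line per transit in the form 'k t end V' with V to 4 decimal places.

0 0 source 0.4000
1 4 load 0.4800
2 8 source 0.4960
3 12 load 0.4992
4 16 source 0.4998
5 20 load 0.5000
6 24 source 0.5000
7 28 load 0.5000
8 32 source 0.5000
9 36 load 0.5000
10 40 source 0.5000

Γ_L=0.200000, Γ_S=0.200000; launch V₁=1·50/125=0.400000
k=0 src: V=0.4000
k=1 load: inc=0.400000, refl=0.400000·0.200000=0.0800; V=0.000000+0.400000+0.080000=0.4800
k=2 src: inc=0.080000, refl=0.080000·0.200000=0.0160; V=0.400000+0.080000+0.016000=0.4960
k=3 load: inc=0.016000, refl=0.016000·0.200000=0.0032; V=0.480000+0.016000+0.003200=0.4992
k=4 src: inc=0.003200, refl=0.003200·0.200000=0.0006; V=0.496000+0.003200+0.000640=0.4998
k=5 load: inc=0.000640, refl=0.000640·0.200000=0.0001; V=0.499200+0.000640+0.000128=0.5000
k=6 src: inc=0.000128, refl=0.000128·0.200000=0.0000; V=0.499840+0.000128+0.000026=0.5000
k=7 load: inc=0.000026, refl=0.000026·0.200000=0.0000; V=0.499968+0.000026+0.000005=0.5000
k=8 src: inc=0.000005, refl=0.000005·0.200000=0.0000; V=0.499994+0.000005+0.000001=0.5000
k=9 load: inc=0.000001, refl=0.000001·0.200000=0.0000; V=0.499999+0.000001+0.000000=0.5000
k=10 src: inc=0.000000, refl=0.000000·0.200000=0.0000; V=0.500000+0.000000+0.000000=0.5000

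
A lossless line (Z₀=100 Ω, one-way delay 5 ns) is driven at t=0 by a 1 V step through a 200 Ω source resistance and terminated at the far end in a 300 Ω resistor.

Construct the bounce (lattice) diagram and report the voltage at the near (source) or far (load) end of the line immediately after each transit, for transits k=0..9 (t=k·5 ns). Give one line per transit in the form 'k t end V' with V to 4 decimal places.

Γ_L=0.500000, Γ_S=0.333333; launch V₁=1·100/300=0.333333
k=0 src: V=0.3333
k=1 load: inc=0.333333, refl=0.333333·0.500000=0.1667; V=0.000000+0.333333+0.166667=0.5000
k=2 src: inc=0.166667, refl=0.166667·0.333333=0.0556; V=0.333333+0.166667+0.055556=0.5556
k=3 load: inc=0.055556, refl=0.055556·0.500000=0.0278; V=0.500000+0.055556+0.027778=0.5833
k=4 src: inc=0.027778, refl=0.027778·0.333333=0.0093; V=0.555556+0.027778+0.009259=0.5926
k=5 load: inc=0.009259, refl=0.009259·0.500000=0.0046; V=0.583333+0.009259+0.004630=0.5972
k=6 src: inc=0.004630, refl=0.004630·0.333333=0.0015; V=0.592593+0.004630+0.001543=0.5988
k=7 load: inc=0.001543, refl=0.001543·0.500000=0.0008; V=0.597222+0.001543+0.000772=0.5995
k=8 src: inc=0.000772, refl=0.000772·0.333333=0.0003; V=0.598765+0.000772+0.000257=0.5998
k=9 load: inc=0.000257, refl=0.000257·0.500000=0.0001; V=0.599537+0.000257+0.000129=0.5999

0 0 source 0.3333
1 5 load 0.5000
2 10 source 0.5556
3 15 load 0.5833
4 20 source 0.5926
5 25 load 0.5972
6 30 source 0.5988
7 35 load 0.5995
8 40 source 0.5998
9 45 load 0.5999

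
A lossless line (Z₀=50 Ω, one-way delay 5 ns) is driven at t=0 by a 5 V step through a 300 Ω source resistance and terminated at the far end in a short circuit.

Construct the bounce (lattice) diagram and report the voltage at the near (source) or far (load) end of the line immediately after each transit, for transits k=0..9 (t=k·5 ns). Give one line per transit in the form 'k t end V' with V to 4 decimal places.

0 0 source 0.7143
1 5 load 0.0000
2 10 source -0.5102
3 15 load 0.0000
4 20 source 0.3644
5 25 load 0.0000
6 30 source -0.2603
7 35 load 0.0000
8 40 source 0.1859
9 45 load 0.0000

Γ_L=-1.000000, Γ_S=0.714286; launch V₁=5·50/350=0.714286
k=0 src: V=0.7143
k=1 load: inc=0.714286, refl=0.714286·-1.000000=-0.7143; V=0.000000+0.714286+-0.714286=0.0000
k=2 src: inc=-0.714286, refl=-0.714286·0.714286=-0.5102; V=0.714286+-0.714286+-0.510204=-0.5102
k=3 load: inc=-0.510204, refl=-0.510204·-1.000000=0.5102; V=0.000000+-0.510204+0.510204=0.0000
k=4 src: inc=0.510204, refl=0.510204·0.714286=0.3644; V=-0.510204+0.510204+0.364431=0.3644
k=5 load: inc=0.364431, refl=0.364431·-1.000000=-0.3644; V=0.000000+0.364431+-0.364431=0.0000
k=6 src: inc=-0.364431, refl=-0.364431·0.714286=-0.2603; V=0.364431+-0.364431+-0.260308=-0.2603
k=7 load: inc=-0.260308, refl=-0.260308·-1.000000=0.2603; V=0.000000+-0.260308+0.260308=0.0000
k=8 src: inc=0.260308, refl=0.260308·0.714286=0.1859; V=-0.260308+0.260308+0.185934=0.1859
k=9 load: inc=0.185934, refl=0.185934·-1.000000=-0.1859; V=0.000000+0.185934+-0.185934=0.0000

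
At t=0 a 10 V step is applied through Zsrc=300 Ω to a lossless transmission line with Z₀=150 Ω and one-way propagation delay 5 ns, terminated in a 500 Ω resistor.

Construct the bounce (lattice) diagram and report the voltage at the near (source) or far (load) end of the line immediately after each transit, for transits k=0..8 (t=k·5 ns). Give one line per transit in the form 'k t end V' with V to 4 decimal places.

0 0 source 3.3333
1 5 load 5.1282
2 10 source 5.7265
3 15 load 6.0487
4 20 source 6.1560
5 25 load 6.2139
6 30 source 6.2331
7 35 load 6.2435
8 40 source 6.2470

Γ_L=0.538462, Γ_S=0.333333; launch V₁=10·150/450=3.333333
k=0 src: V=3.3333
k=1 load: inc=3.333333, refl=3.333333·0.538462=1.7949; V=0.000000+3.333333+1.794872=5.1282
k=2 src: inc=1.794872, refl=1.794872·0.333333=0.5983; V=3.333333+1.794872+0.598291=5.7265
k=3 load: inc=0.598291, refl=0.598291·0.538462=0.3222; V=5.128205+0.598291+0.322156=6.0487
k=4 src: inc=0.322156, refl=0.322156·0.333333=0.1074; V=5.726496+0.322156+0.107385=6.1560
k=5 load: inc=0.107385, refl=0.107385·0.538462=0.0578; V=6.048652+0.107385+0.057823=6.2139
k=6 src: inc=0.057823, refl=0.057823·0.333333=0.0193; V=6.156038+0.057823+0.019274=6.2331
k=7 load: inc=0.019274, refl=0.019274·0.538462=0.0104; V=6.213861+0.019274+0.010378=6.2435
k=8 src: inc=0.010378, refl=0.010378·0.333333=0.0035; V=6.233135+0.010378+0.003459=6.2470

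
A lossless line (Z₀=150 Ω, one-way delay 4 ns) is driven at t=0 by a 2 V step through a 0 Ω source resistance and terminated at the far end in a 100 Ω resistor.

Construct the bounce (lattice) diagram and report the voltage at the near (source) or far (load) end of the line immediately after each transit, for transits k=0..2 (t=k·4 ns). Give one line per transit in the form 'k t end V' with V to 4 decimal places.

0 0 source 2.0000
1 4 load 1.6000
2 8 source 2.0000

Γ_L=-0.200000, Γ_S=-1.000000; launch V₁=2·150/150=2.000000
k=0 src: V=2.0000
k=1 load: inc=2.000000, refl=2.000000·-0.200000=-0.4000; V=0.000000+2.000000+-0.400000=1.6000
k=2 src: inc=-0.400000, refl=-0.400000·-1.000000=0.4000; V=2.000000+-0.400000+0.400000=2.0000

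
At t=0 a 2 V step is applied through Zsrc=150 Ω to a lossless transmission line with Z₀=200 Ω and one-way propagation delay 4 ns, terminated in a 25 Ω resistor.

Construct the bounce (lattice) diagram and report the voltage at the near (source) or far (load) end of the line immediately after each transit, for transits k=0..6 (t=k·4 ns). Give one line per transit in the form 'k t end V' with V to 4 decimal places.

0 0 source 1.1429
1 4 load 0.2540
2 8 source 0.3810
3 12 load 0.2822
4 16 source 0.2963
5 20 load 0.2853
6 24 source 0.2869

Γ_L=-0.777778, Γ_S=-0.142857; launch V₁=2·200/350=1.142857
k=0 src: V=1.1429
k=1 load: inc=1.142857, refl=1.142857·-0.777778=-0.8889; V=0.000000+1.142857+-0.888889=0.2540
k=2 src: inc=-0.888889, refl=-0.888889·-0.142857=0.1270; V=1.142857+-0.888889+0.126984=0.3810
k=3 load: inc=0.126984, refl=0.126984·-0.777778=-0.0988; V=0.253968+0.126984+-0.098765=0.2822
k=4 src: inc=-0.098765, refl=-0.098765·-0.142857=0.0141; V=0.380952+-0.098765+0.014109=0.2963
k=5 load: inc=0.014109, refl=0.014109·-0.777778=-0.0110; V=0.282187+0.014109+-0.010974=0.2853
k=6 src: inc=-0.010974, refl=-0.010974·-0.142857=0.0016; V=0.296296+-0.010974+0.001568=0.2869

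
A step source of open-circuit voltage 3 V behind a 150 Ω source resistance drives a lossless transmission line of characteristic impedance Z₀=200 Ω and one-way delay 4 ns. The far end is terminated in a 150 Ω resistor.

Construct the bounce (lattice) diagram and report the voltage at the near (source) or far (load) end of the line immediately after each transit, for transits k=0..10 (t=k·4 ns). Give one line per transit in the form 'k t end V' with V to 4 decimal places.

Γ_L=-0.142857, Γ_S=-0.142857; launch V₁=3·200/350=1.714286
k=0 src: V=1.7143
k=1 load: inc=1.714286, refl=1.714286·-0.142857=-0.2449; V=0.000000+1.714286+-0.244898=1.4694
k=2 src: inc=-0.244898, refl=-0.244898·-0.142857=0.0350; V=1.714286+-0.244898+0.034985=1.5044
k=3 load: inc=0.034985, refl=0.034985·-0.142857=-0.0050; V=1.469388+0.034985+-0.004998=1.4994
k=4 src: inc=-0.004998, refl=-0.004998·-0.142857=0.0007; V=1.504373+-0.004998+0.000714=1.5001
k=5 load: inc=0.000714, refl=0.000714·-0.142857=-0.0001; V=1.499375+0.000714+-0.000102=1.5000
k=6 src: inc=-0.000102, refl=-0.000102·-0.142857=0.0000; V=1.500089+-0.000102+0.000015=1.5000
k=7 load: inc=0.000015, refl=0.000015·-0.142857=-0.0000; V=1.499987+0.000015+-0.000002=1.5000
k=8 src: inc=-0.000002, refl=-0.000002·-0.142857=0.0000; V=1.500002+-0.000002+0.000000=1.5000
k=9 load: inc=0.000000, refl=0.000000·-0.142857=-0.0000; V=1.500000+0.000000+-0.000000=1.5000
k=10 src: inc=-0.000000, refl=-0.000000·-0.142857=0.0000; V=1.500000+-0.000000+0.000000=1.5000

0 0 source 1.7143
1 4 load 1.4694
2 8 source 1.5044
3 12 load 1.4994
4 16 source 1.5001
5 20 load 1.5000
6 24 source 1.5000
7 28 load 1.5000
8 32 source 1.5000
9 36 load 1.5000
10 40 source 1.5000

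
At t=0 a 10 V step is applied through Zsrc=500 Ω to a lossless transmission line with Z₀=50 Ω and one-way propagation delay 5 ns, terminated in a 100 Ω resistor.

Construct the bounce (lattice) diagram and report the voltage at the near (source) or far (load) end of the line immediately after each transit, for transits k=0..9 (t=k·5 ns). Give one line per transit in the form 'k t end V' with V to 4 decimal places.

Γ_L=0.333333, Γ_S=0.818182; launch V₁=10·50/550=0.909091
k=0 src: V=0.9091
k=1 load: inc=0.909091, refl=0.909091·0.333333=0.3030; V=0.000000+0.909091+0.303030=1.2121
k=2 src: inc=0.303030, refl=0.303030·0.818182=0.2479; V=0.909091+0.303030+0.247934=1.4601
k=3 load: inc=0.247934, refl=0.247934·0.333333=0.0826; V=1.212121+0.247934+0.082645=1.5427
k=4 src: inc=0.082645, refl=0.082645·0.818182=0.0676; V=1.460055+0.082645+0.067618=1.6103
k=5 load: inc=0.067618, refl=0.067618·0.333333=0.0225; V=1.542700+0.067618+0.022539=1.6329
k=6 src: inc=0.022539, refl=0.022539·0.818182=0.0184; V=1.610318+0.022539+0.018441=1.6513
k=7 load: inc=0.018441, refl=0.018441·0.333333=0.0061; V=1.632858+0.018441+0.006147=1.6574
k=8 src: inc=0.006147, refl=0.006147·0.818182=0.0050; V=1.651299+0.006147+0.005029=1.6625
k=9 load: inc=0.005029, refl=0.005029·0.333333=0.0017; V=1.657446+0.005029+0.001676=1.6642

0 0 source 0.9091
1 5 load 1.2121
2 10 source 1.4601
3 15 load 1.5427
4 20 source 1.6103
5 25 load 1.6329
6 30 source 1.6513
7 35 load 1.6574
8 40 source 1.6625
9 45 load 1.6642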